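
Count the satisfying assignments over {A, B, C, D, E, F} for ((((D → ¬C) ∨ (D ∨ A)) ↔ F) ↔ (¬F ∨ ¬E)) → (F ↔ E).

48

Initial set: {(((((D → ¬C) ∨ (D ∨ A)) ↔ F) ↔ (¬F ∨ ¬E)) → (F ↔ E))}.
(((((D → ¬C) ∨ (D ∨ A)) ↔ F) ↔ (¬F ∨ ¬E)) → (F ↔ E)): β-rule — branch into ¬((((D → ¬C) ∨ (D ∨ A)) ↔ F) ↔ (¬F ∨ ¬E))  //  (F ↔ E).
  branch 1 (add ¬((((D → ¬C) ∨ (D ∨ A)) ↔ F) ↔ (¬F ∨ ¬E))):
    ¬((((D → ¬C) ∨ (D ∨ A)) ↔ F) ↔ (¬F ∨ ¬E)): β-rule — branch into (((D → ¬C) ∨ (D ∨ A)) ↔ F), ¬(¬F ∨ ¬E)  //  ¬(((D → ¬C) ∨ (D ∨ A)) ↔ F), (¬F ∨ ¬E).
      branch 1.1 (add (((D → ¬C) ∨ (D ∨ A)) ↔ F), ¬(¬F ∨ ¬E)):
        ¬(¬F ∨ ¬E): α-rule — add ¬¬F, ¬¬E.
        (((D → ¬C) ∨ (D ∨ A)) ↔ F): β-rule — branch into ((D → ¬C) ∨ (D ∨ A)), F  //  ¬((D → ¬C) ∨ (D ∨ A)), ¬F.
          branch 1.1.1 (add ((D → ¬C) ∨ (D ∨ A)), F):
            ((D → ¬C) ∨ (D ∨ A)): β-rule — branch into (D → ¬C)  //  (D ∨ A).
              branch 1.1.1.1 (add (D → ¬C)):
                (D → ¬C): β-rule — branch into ¬D  //  ¬C.
                  branch 1.1.1.1.1 (add ¬D):
                    ○ open, literals {D=0, E=1, F=1}.
                  branch 1.1.1.1.2 (add ¬C):
                    ○ open, literals {C=0, E=1, F=1}.
              branch 1.1.1.2 (add (D ∨ A)):
                (D ∨ A): β-rule — branch into D  //  A.
                  branch 1.1.1.2.1 (add D):
                    ○ open, literals {D=1, E=1, F=1}.
                  branch 1.1.1.2.2 (add A):
                    ○ open, literals {A=1, E=1, F=1}.
          branch 1.1.2 (add ¬((D → ¬C) ∨ (D ∨ A)), ¬F):
            × closes — contains both F and ¬F.
      branch 1.2 (add ¬(((D → ¬C) ∨ (D ∨ A)) ↔ F), (¬F ∨ ¬E)):
        ¬(((D → ¬C) ∨ (D ∨ A)) ↔ F): β-rule — branch into ((D → ¬C) ∨ (D ∨ A)), ¬F  //  ¬((D → ¬C) ∨ (D ∨ A)), F.
          branch 1.2.1 (add ((D → ¬C) ∨ (D ∨ A)), ¬F):
            (¬F ∨ ¬E): β-rule — branch into ¬F  //  ¬E.
              branch 1.2.1.1 (add ¬F):
                ((D → ¬C) ∨ (D ∨ A)): β-rule — branch into (D → ¬C)  //  (D ∨ A).
                  branch 1.2.1.1.1 (add (D → ¬C)):
                    (D → ¬C): β-rule — branch into ¬D  //  ¬C.
                      branch 1.2.1.1.1.1 (add ¬D):
                        ○ open, literals {D=0, F=0}.
                      branch 1.2.1.1.1.2 (add ¬C):
                        ○ open, literals {C=0, F=0}.
                  branch 1.2.1.1.2 (add (D ∨ A)):
                    (D ∨ A): β-rule — branch into D  //  A.
                      branch 1.2.1.1.2.1 (add D):
                        ○ open, literals {D=1, F=0}.
                      branch 1.2.1.1.2.2 (add A):
                        ○ open, literals {A=1, F=0}.
              branch 1.2.1.2 (add ¬E):
                ((D → ¬C) ∨ (D ∨ A)): β-rule — branch into (D → ¬C)  //  (D ∨ A).
                  branch 1.2.1.2.1 (add (D → ¬C)):
                    (D → ¬C): β-rule — branch into ¬D  //  ¬C.
                      branch 1.2.1.2.1.1 (add ¬D):
                        ○ open, literals {D=0, E=0, F=0}.
                      branch 1.2.1.2.1.2 (add ¬C):
                        ○ open, literals {C=0, E=0, F=0}.
                  branch 1.2.1.2.2 (add (D ∨ A)):
                    (D ∨ A): β-rule — branch into D  //  A.
                      branch 1.2.1.2.2.1 (add D):
                        ○ open, literals {D=1, E=0, F=0}.
                      branch 1.2.1.2.2.2 (add A):
                        ○ open, literals {A=1, E=0, F=0}.
          branch 1.2.2 (add ¬((D → ¬C) ∨ (D ∨ A)), F):
            ¬((D → ¬C) ∨ (D ∨ A)): α-rule — add ¬(D → ¬C), ¬(D ∨ A).
            ¬(D → ¬C): α-rule — add D, ¬¬C.
            ¬(D ∨ A): α-rule — add ¬D, ¬A.
            × closes — contains both D and ¬D.
  branch 2 (add (F ↔ E)):
    (F ↔ E): β-rule — branch into F, E  //  ¬F, ¬E.
      branch 2.1 (add F, E):
        ○ open, literals {E=1, F=1}.
      branch 2.2 (add ¬F, ¬E):
        ○ open, literals {E=0, F=0}.
2 branches closed, 14 open.
Each open branch fixes some atoms; the unmentioned ones are free. Counting distinct full assignments: branch {D=0, E=1, F=1} (A, B, C) contributes 8 new; branch {C=0, E=1, F=1} (A, B, D) contributes 4 new; branch {D=1, E=1, F=1} (A, B, C) contributes 4 new; branch {A=1, E=1, F=1} (B, C, D) contributes 0 new; branch {D=0, F=0} (A, B, C, E) contributes 16 new; branch {C=0, F=0} (A, B, D, E) contributes 8 new; branch {D=1, F=0} (A, B, C, E) contributes 8 new; branch {A=1, F=0} (B, C, D, E) contributes 0 new; branch {D=0, E=0, F=0} (A, B, C) contributes 0 new; branch {C=0, E=0, F=0} (A, B, D) contributes 0 new; branch {D=1, E=0, F=0} (A, B, C) contributes 0 new; branch {A=1, E=0, F=0} (B, C, D) contributes 0 new; branch {E=1, F=1} (A, B, C, D) contributes 0 new; branch {E=0, F=0} (A, B, C, D) contributes 0 new. Total: 48.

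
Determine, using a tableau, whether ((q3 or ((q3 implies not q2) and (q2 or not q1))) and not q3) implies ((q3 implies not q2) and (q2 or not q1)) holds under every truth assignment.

Assume the negation and expand:
Initial set: {F (((q3 or ((q3 implies not q2) and (q2 or not q1))) and not q3) implies ((q3 implies not q2) and (q2 or not q1)))}.
F (((q3 or ((q3 implies not q2) and (q2 or not q1))) and not q3) implies ((q3 implies not q2) and (q2 or not q1))): α-rule — add T ((q3 or ((q3 implies not q2) and (q2 or not q1))) and not q3), F ((q3 implies not q2) and (q2 or not q1)).
T ((q3 or ((q3 implies not q2) and (q2 or not q1))) and not q3): α-rule — add T (q3 or ((q3 implies not q2) and (q2 or not q1))), T not q3.
F ((q3 implies not q2) and (q2 or not q1)): β-rule — branch into F (q3 implies not q2)  //  F (q2 or not q1).
  branch 1 (add F (q3 implies not q2)):
    F (q3 implies not q2): α-rule — add T q3, F not q2.
    × closes — contains both q3 and not q3.
  branch 2 (add F (q2 or not q1)):
    F (q2 or not q1): α-rule — add F q2, F not q1.
    T (q3 or ((q3 implies not q2) and (q2 or not q1))): β-rule — branch into T q3  //  T ((q3 implies not q2) and (q2 or not q1)).
      branch 2.1 (add T q3):
        × closes — contains both q3 and not q3.
      branch 2.2 (add T ((q3 implies not q2) and (q2 or not q1))):
        T ((q3 implies not q2) and (q2 or not q1)): α-rule — add T (q3 implies not q2), T (q2 or not q1).
        T (q3 implies not q2): β-rule — branch into F q3  //  T not q2.
          branch 2.2.1 (add F q3):
            T (q2 or not q1): β-rule — branch into T q2  //  T not q1.
              branch 2.2.1.1 (add T q2):
                × closes — contains both q2 and not q2.
              branch 2.2.1.2 (add T not q1):
                × closes — contains both q1 and not q1.
          branch 2.2.2 (add T not q2):
            T (q2 or not q1): β-rule — branch into T q2  //  T not q1.
              branch 2.2.2.1 (add T q2):
                × closes — contains both q2 and not q2.
              branch 2.2.2.2 (add T not q1):
                × closes — contains both q1 and not q1.
All 6 branches close.
Every branch closed, so the negation is unsatisfiable and the formula is valid.

Valid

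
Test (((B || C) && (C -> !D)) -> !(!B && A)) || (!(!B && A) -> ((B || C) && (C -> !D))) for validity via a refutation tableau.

Assume the negation and expand:
Initial set: {F ((((B || C) && (C -> !D)) -> !(!B && A)) || (!(!B && A) -> ((B || C) && (C -> !D))))}.
F ((((B || C) && (C -> !D)) -> !(!B && A)) || (!(!B && A) -> ((B || C) && (C -> !D)))): α-rule — add F (((B || C) && (C -> !D)) -> !(!B && A)), F (!(!B && A) -> ((B || C) && (C -> !D))).
F (((B || C) && (C -> !D)) -> !(!B && A)): α-rule — add T ((B || C) && (C -> !D)), F !(!B && A).
F (!(!B && A) -> ((B || C) && (C -> !D))): α-rule — add T !(!B && A), F ((B || C) && (C -> !D)).
T ((B || C) && (C -> !D)): α-rule — add T (B || C), T (C -> !D).
F !(!B && A): α-rule — add T !B, T A.
T !(!B && A): β-rule — branch into F !B  //  F A.
  branch 1 (add F !B):
    × closes — contains both B and !B.
  branch 2 (add F A):
    × closes — contains both A and !A.
All 2 branches close.
Every branch closed, so the negation is unsatisfiable and the formula is valid.

Valid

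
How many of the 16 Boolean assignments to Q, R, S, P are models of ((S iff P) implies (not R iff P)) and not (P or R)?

2

Initial set: {(((S iff P) implies (not R iff P)) and not (P or R))}.
(((S iff P) implies (not R iff P)) and not (P or R)): α-rule — add ((S iff P) implies (not R iff P)), not (P or R).
not (P or R): α-rule — add not P, not R.
((S iff P) implies (not R iff P)): β-rule — branch into not (S iff P)  //  (not R iff P).
  branch 1 (add not (S iff P)):
    not (S iff P): β-rule — branch into S, not P  //  not S, P.
      branch 1.1 (add S, not P):
        ○ open, literals {P=0, R=0, S=1}.
      branch 1.2 (add not S, P):
        × closes — contains both P and not P.
  branch 2 (add (not R iff P)):
    (not R iff P): β-rule — branch into not R, P  //  not not R, not P.
      branch 2.1 (add not R, P):
        × closes — contains both P and not P.
      branch 2.2 (add not not R, not P):
        × closes — contains both R and not R.
3 branches closed, 1 open.
Each open branch fixes some atoms; the unmentioned ones are free. Counting distinct full assignments: branch {P=0, R=0, S=1} (Q) contributes 2 new. Total: 2.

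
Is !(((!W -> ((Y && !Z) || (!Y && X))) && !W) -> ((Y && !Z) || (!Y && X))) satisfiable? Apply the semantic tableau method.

Initial set: {!(((!W -> ((Y && !Z) || (!Y && X))) && !W) -> ((Y && !Z) || (!Y && X)))}.
!(((!W -> ((Y && !Z) || (!Y && X))) && !W) -> ((Y && !Z) || (!Y && X))): α-rule — add ((!W -> ((Y && !Z) || (!Y && X))) && !W), !((Y && !Z) || (!Y && X)).
((!W -> ((Y && !Z) || (!Y && X))) && !W): α-rule — add (!W -> ((Y && !Z) || (!Y && X))), !W.
!((Y && !Z) || (!Y && X)): α-rule — add !(Y && !Z), !(!Y && X).
(!W -> ((Y && !Z) || (!Y && X))): β-rule — branch into !!W  //  ((Y && !Z) || (!Y && X)).
  branch 1 (add !!W):
    × closes — contains both W and !W.
  branch 2 (add ((Y && !Z) || (!Y && X))):
    !(Y && !Z): β-rule — branch into !Y  //  !!Z.
      branch 2.1 (add !Y):
        !(!Y && X): β-rule — branch into !!Y  //  !X.
          branch 2.1.1 (add !!Y):
            × closes — contains both Y and !Y.
          branch 2.1.2 (add !X):
            ((Y && !Z) || (!Y && X)): β-rule — branch into (Y && !Z)  //  (!Y && X).
              branch 2.1.2.1 (add (Y && !Z)):
                (Y && !Z): α-rule — add Y, !Z.
                × closes — contains both Y and !Y.
              branch 2.1.2.2 (add (!Y && X)):
                (!Y && X): α-rule — add !Y, X.
                × closes — contains both X and !X.
      branch 2.2 (add !!Z):
        !(!Y && X): β-rule — branch into !!Y  //  !X.
          branch 2.2.1 (add !!Y):
            ((Y && !Z) || (!Y && X)): β-rule — branch into (Y && !Z)  //  (!Y && X).
              branch 2.2.1.1 (add (Y && !Z)):
                (Y && !Z): α-rule — add Y, !Z.
                × closes — contains both Z and !Z.
              branch 2.2.1.2 (add (!Y && X)):
                (!Y && X): α-rule — add !Y, X.
                × closes — contains both Y and !Y.
          branch 2.2.2 (add !X):
            ((Y && !Z) || (!Y && X)): β-rule — branch into (Y && !Z)  //  (!Y && X).
              branch 2.2.2.1 (add (Y && !Z)):
                (Y && !Z): α-rule — add Y, !Z.
                × closes — contains both Z and !Z.
              branch 2.2.2.2 (add (!Y && X)):
                (!Y && X): α-rule — add !Y, X.
                × closes — contains both X and !X.
All 8 branches close.
Every branch closed; the formula is unsatisfiable.

Unsatisfiable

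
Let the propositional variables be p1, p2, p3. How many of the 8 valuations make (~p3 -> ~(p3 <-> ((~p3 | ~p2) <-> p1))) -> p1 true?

6

Initial set: {((~p3 -> ~(p3 <-> ((~p3 | ~p2) <-> p1))) -> p1)}.
((~p3 -> ~(p3 <-> ((~p3 | ~p2) <-> p1))) -> p1): β-rule — branch into ~(~p3 -> ~(p3 <-> ((~p3 | ~p2) <-> p1)))  //  p1.
  branch 1 (add ~(~p3 -> ~(p3 <-> ((~p3 | ~p2) <-> p1)))):
    ~(~p3 -> ~(p3 <-> ((~p3 | ~p2) <-> p1))): α-rule — add ~p3, ~~(p3 <-> ((~p3 | ~p2) <-> p1)).
    ~~(p3 <-> ((~p3 | ~p2) <-> p1)): β-rule — branch into p3, ((~p3 | ~p2) <-> p1)  //  ~p3, ~((~p3 | ~p2) <-> p1).
      branch 1.1 (add p3, ((~p3 | ~p2) <-> p1)):
        × closes — contains both p3 and ~p3.
      branch 1.2 (add ~p3, ~((~p3 | ~p2) <-> p1)):
        ~((~p3 | ~p2) <-> p1): β-rule — branch into (~p3 | ~p2), ~p1  //  ~(~p3 | ~p2), p1.
          branch 1.2.1 (add (~p3 | ~p2), ~p1):
            (~p3 | ~p2): β-rule — branch into ~p3  //  ~p2.
              branch 1.2.1.1 (add ~p3):
                ○ open, literals {p1=F, p3=F}.
              branch 1.2.1.2 (add ~p2):
                ○ open, literals {p1=F, p2=F, p3=F}.
          branch 1.2.2 (add ~(~p3 | ~p2), p1):
            ~(~p3 | ~p2): α-rule — add ~~p3, ~~p2.
            × closes — contains both p3 and ~p3.
  branch 2 (add p1):
    ○ open, literals {p1=T}.
2 branches closed, 3 open.
Each open branch fixes some atoms; the unmentioned ones are free. Counting distinct full assignments: branch {p1=F, p3=F} (p2) contributes 2 new; branch {p1=F, p2=F, p3=F} (none free) contributes 0 new; branch {p1=T} (p2, p3) contributes 4 new. Total: 6.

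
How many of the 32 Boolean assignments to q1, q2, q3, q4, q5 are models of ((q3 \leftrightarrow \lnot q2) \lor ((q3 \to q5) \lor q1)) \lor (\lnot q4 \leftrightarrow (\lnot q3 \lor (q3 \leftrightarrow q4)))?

30

Initial set: {(((q3 \leftrightarrow \lnot q2) \lor ((q3 \to q5) \lor q1)) \lor (\lnot q4 \leftrightarrow (\lnot q3 \lor (q3 \leftrightarrow q4))))}.
(((q3 \leftrightarrow \lnot q2) \lor ((q3 \to q5) \lor q1)) \lor (\lnot q4 \leftrightarrow (\lnot q3 \lor (q3 \leftrightarrow q4)))): β-rule — branch into ((q3 \leftrightarrow \lnot q2) \lor ((q3 \to q5) \lor q1))  //  (\lnot q4 \leftrightarrow (\lnot q3 \lor (q3 \leftrightarrow q4))).
  branch 1 (add ((q3 \leftrightarrow \lnot q2) \lor ((q3 \to q5) \lor q1))):
    ((q3 \leftrightarrow \lnot q2) \lor ((q3 \to q5) \lor q1)): β-rule — branch into (q3 \leftrightarrow \lnot q2)  //  ((q3 \to q5) \lor q1).
      branch 1.1 (add (q3 \leftrightarrow \lnot q2)):
        (q3 \leftrightarrow \lnot q2): β-rule — branch into q3, \lnot q2  //  \lnot q3, \lnot \lnot q2.
          branch 1.1.1 (add q3, \lnot q2):
            ○ open, literals {q2=0, q3=1}.
          branch 1.1.2 (add \lnot q3, \lnot \lnot q2):
            ○ open, literals {q2=1, q3=0}.
      branch 1.2 (add ((q3 \to q5) \lor q1)):
        ((q3 \to q5) \lor q1): β-rule — branch into (q3 \to q5)  //  q1.
          branch 1.2.1 (add (q3 \to q5)):
            (q3 \to q5): β-rule — branch into \lnot q3  //  q5.
              branch 1.2.1.1 (add \lnot q3):
                ○ open, literals {q3=0}.
              branch 1.2.1.2 (add q5):
                ○ open, literals {q5=1}.
          branch 1.2.2 (add q1):
            ○ open, literals {q1=1}.
  branch 2 (add (\lnot q4 \leftrightarrow (\lnot q3 \lor (q3 \leftrightarrow q4)))):
    (\lnot q4 \leftrightarrow (\lnot q3 \lor (q3 \leftrightarrow q4))): β-rule — branch into \lnot q4, (\lnot q3 \lor (q3 \leftrightarrow q4))  //  \lnot \lnot q4, \lnot (\lnot q3 \lor (q3 \leftrightarrow q4)).
      branch 2.1 (add \lnot q4, (\lnot q3 \lor (q3 \leftrightarrow q4))):
        (\lnot q3 \lor (q3 \leftrightarrow q4)): β-rule — branch into \lnot q3  //  (q3 \leftrightarrow q4).
          branch 2.1.1 (add \lnot q3):
            ○ open, literals {q3=0, q4=0}.
          branch 2.1.2 (add (q3 \leftrightarrow q4)):
            (q3 \leftrightarrow q4): β-rule — branch into q3, q4  //  \lnot q3, \lnot q4.
              branch 2.1.2.1 (add q3, q4):
                × closes — contains both q4 and \lnot q4.
              branch 2.1.2.2 (add \lnot q3, \lnot q4):
                ○ open, literals {q3=0, q4=0}.
      branch 2.2 (add \lnot \lnot q4, \lnot (\lnot q3 \lor (q3 \leftrightarrow q4))):
        \lnot (\lnot q3 \lor (q3 \leftrightarrow q4)): α-rule — add \lnot \lnot q3, \lnot (q3 \leftrightarrow q4).
        \lnot (q3 \leftrightarrow q4): β-rule — branch into q3, \lnot q4  //  \lnot q3, q4.
          branch 2.2.1 (add q3, \lnot q4):
            × closes — contains both q4 and \lnot q4.
          branch 2.2.2 (add \lnot q3, q4):
            × closes — contains both q3 and \lnot q3.
3 branches closed, 7 open.
Each open branch fixes some atoms; the unmentioned ones are free. Counting distinct full assignments: branch {q2=0, q3=1} (q1, q4, q5) contributes 8 new; branch {q2=1, q3=0} (q1, q4, q5) contributes 8 new; branch {q3=0} (q1, q2, q4, q5) contributes 8 new; branch {q5=1} (q1, q2, q3, q4) contributes 4 new; branch {q1=1} (q2, q3, q4, q5) contributes 2 new; branch {q3=0, q4=0} (q1, q2, q5) contributes 0 new; branch {q3=0, q4=0} (q1, q2, q5) contributes 0 new. Total: 30.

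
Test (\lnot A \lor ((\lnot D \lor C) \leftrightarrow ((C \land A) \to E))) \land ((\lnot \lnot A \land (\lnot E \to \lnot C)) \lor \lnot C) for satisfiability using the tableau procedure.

Satisfiable

Initial set: {((\lnot A \lor ((\lnot D \lor C) \leftrightarrow ((C \land A) \to E))) \land ((\lnot \lnot A \land (\lnot E \to \lnot C)) \lor \lnot C))}.
((\lnot A \lor ((\lnot D \lor C) \leftrightarrow ((C \land A) \to E))) \land ((\lnot \lnot A \land (\lnot E \to \lnot C)) \lor \lnot C)): α-rule — add (\lnot A \lor ((\lnot D \lor C) \leftrightarrow ((C \land A) \to E))), ((\lnot \lnot A \land (\lnot E \to \lnot C)) \lor \lnot C).
(\lnot A \lor ((\lnot D \lor C) \leftrightarrow ((C \land A) \to E))): β-rule — branch into \lnot A  //  ((\lnot D \lor C) \leftrightarrow ((C \land A) \to E)).
  branch 1 (add \lnot A):
    ((\lnot \lnot A \land (\lnot E \to \lnot C)) \lor \lnot C): β-rule — branch into (\lnot \lnot A \land (\lnot E \to \lnot C))  //  \lnot C.
      branch 1.1 (add (\lnot \lnot A \land (\lnot E \to \lnot C))):
        (\lnot \lnot A \land (\lnot E \to \lnot C)): α-rule — add \lnot \lnot A, (\lnot E \to \lnot C).
        \lnot \lnot A: drop double negation, giving A.
        × closes — contains both A and \lnot A.
      branch 1.2 (add \lnot C):
        ○ open, literals {A=0, C=0}.
  branch 2 (add ((\lnot D \lor C) \leftrightarrow ((C \land A) \to E))):
    ((\lnot \lnot A \land (\lnot E \to \lnot C)) \lor \lnot C): β-rule — branch into (\lnot \lnot A \land (\lnot E \to \lnot C))  //  \lnot C.
      branch 2.1 (add (\lnot \lnot A \land (\lnot E \to \lnot C))):
        (\lnot \lnot A \land (\lnot E \to \lnot C)): α-rule — add \lnot \lnot A, (\lnot E \to \lnot C).
        \lnot \lnot A: drop double negation, giving A.
        ((\lnot D \lor C) \leftrightarrow ((C \land A) \to E)): β-rule — branch into (\lnot D \lor C), ((C \land A) \to E)  //  \lnot (\lnot D \lor C), \lnot ((C \land A) \to E).
          branch 2.1.1 (add (\lnot D \lor C), ((C \land A) \to E)):
            (\lnot E \to \lnot C): β-rule — branch into \lnot \lnot E  //  \lnot C.
              branch 2.1.1.1 (add \lnot \lnot E):
                (\lnot D \lor C): β-rule — branch into \lnot D  //  C.
                  branch 2.1.1.1.1 (add \lnot D):
                    ((C \land A) \to E): β-rule — branch into \lnot (C \land A)  //  E.
                      branch 2.1.1.1.1.1 (add \lnot (C \land A)):
                        \lnot (C \land A): β-rule — branch into \lnot C  //  \lnot A.
                          branch 2.1.1.1.1.1.1 (add \lnot C):
                            ○ open, literals {A=1, C=0, D=0, E=1}.
                          branch 2.1.1.1.1.1.2 (add \lnot A):
                            × closes — contains both A and \lnot A.
                      branch 2.1.1.1.1.2 (add E):
                        ○ open, literals {A=1, D=0, E=1}.
                  branch 2.1.1.1.2 (add C):
                    ((C \land A) \to E): β-rule — branch into \lnot (C \land A)  //  E.
                      branch 2.1.1.1.2.1 (add \lnot (C \land A)):
                        \lnot (C \land A): β-rule — branch into \lnot C  //  \lnot A.
                          branch 2.1.1.1.2.1.1 (add \lnot C):
                            × closes — contains both C and \lnot C.
                          branch 2.1.1.1.2.1.2 (add \lnot A):
                            × closes — contains both A and \lnot A.
                      branch 2.1.1.1.2.2 (add E):
                        ○ open, literals {A=1, C=1, E=1}.
              branch 2.1.1.2 (add \lnot C):
                (\lnot D \lor C): β-rule — branch into \lnot D  //  C.
                  branch 2.1.1.2.1 (add \lnot D):
                    ((C \land A) \to E): β-rule — branch into \lnot (C \land A)  //  E.
                      branch 2.1.1.2.1.1 (add \lnot (C \land A)):
                        \lnot (C \land A): β-rule — branch into \lnot C  //  \lnot A.
                          branch 2.1.1.2.1.1.1 (add \lnot C):
                            ○ open, literals {A=1, C=0, D=0}.
                          branch 2.1.1.2.1.1.2 (add \lnot A):
                            × closes — contains both A and \lnot A.
                      branch 2.1.1.2.1.2 (add E):
                        ○ open, literals {A=1, C=0, D=0, E=1}.
                  branch 2.1.1.2.2 (add C):
                    × closes — contains both C and \lnot C.
          branch 2.1.2 (add \lnot (\lnot D \lor C), \lnot ((C \land A) \to E)):
            \lnot (\lnot D \lor C): α-rule — add \lnot \lnot D, \lnot C.
            \lnot ((C \land A) \to E): α-rule — add (C \land A), \lnot E.
            (C \land A): α-rule — add C, A.
            × closes — contains both C and \lnot C.
      branch 2.2 (add \lnot C):
        ((\lnot D \lor C) \leftrightarrow ((C \land A) \to E)): β-rule — branch into (\lnot D \lor C), ((C \land A) \to E)  //  \lnot (\lnot D \lor C), \lnot ((C \land A) \to E).
          branch 2.2.1 (add (\lnot D \lor C), ((C \land A) \to E)):
            (\lnot D \lor C): β-rule — branch into \lnot D  //  C.
              branch 2.2.1.1 (add \lnot D):
                ((C \land A) \to E): β-rule — branch into \lnot (C \land A)  //  E.
                  branch 2.2.1.1.1 (add \lnot (C \land A)):
                    \lnot (C \land A): β-rule — branch into \lnot C  //  \lnot A.
                      branch 2.2.1.1.1.1 (add \lnot C):
                        ○ open, literals {C=0, D=0}.
                      branch 2.2.1.1.1.2 (add \lnot A):
                        ○ open, literals {A=0, C=0, D=0}.
                  branch 2.2.1.1.2 (add E):
                    ○ open, literals {C=0, D=0, E=1}.
              branch 2.2.1.2 (add C):
                × closes — contains both C and \lnot C.
          branch 2.2.2 (add \lnot (\lnot D \lor C), \lnot ((C \land A) \to E)):
            \lnot (\lnot D \lor C): α-rule — add \lnot \lnot D, \lnot C.
            \lnot ((C \land A) \to E): α-rule — add (C \land A), \lnot E.
            (C \land A): α-rule — add C, A.
            × closes — contains both C and \lnot C.
9 branches closed, 9 open.
An open branch gives a satisfying assignment: A=0, C=0.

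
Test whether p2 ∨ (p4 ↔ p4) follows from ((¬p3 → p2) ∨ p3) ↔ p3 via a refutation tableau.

Yes

Initial set: {(((¬p3 → p2) ∨ p3) ↔ p3); ¬(p2 ∨ (p4 ↔ p4))}.
¬(p2 ∨ (p4 ↔ p4)): α-rule — add ¬p2, ¬(p4 ↔ p4).
(((¬p3 → p2) ∨ p3) ↔ p3): β-rule — branch into ((¬p3 → p2) ∨ p3), p3  //  ¬((¬p3 → p2) ∨ p3), ¬p3.
  branch 1 (add ((¬p3 → p2) ∨ p3), p3):
    ¬(p4 ↔ p4): β-rule — branch into p4, ¬p4  //  ¬p4, p4.
      branch 1.1 (add p4, ¬p4):
        × closes — contains both p4 and ¬p4.
      branch 1.2 (add ¬p4, p4):
        × closes — contains both p4 and ¬p4.
  branch 2 (add ¬((¬p3 → p2) ∨ p3), ¬p3):
    ¬((¬p3 → p2) ∨ p3): α-rule — add ¬(¬p3 → p2), ¬p3.
    ¬(¬p3 → p2): α-rule — add ¬p3, ¬p2.
    ¬(p4 ↔ p4): β-rule — branch into p4, ¬p4  //  ¬p4, p4.
      branch 2.1 (add p4, ¬p4):
        × closes — contains both p4 and ¬p4.
      branch 2.2 (add ¬p4, p4):
        × closes — contains both p4 and ¬p4.
All 4 branches close.
Every branch closed, so the premises entail the conclusion.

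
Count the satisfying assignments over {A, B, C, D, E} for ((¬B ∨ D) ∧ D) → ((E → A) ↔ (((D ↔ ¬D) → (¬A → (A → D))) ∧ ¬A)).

20

Initial set: {T (((¬B ∨ D) ∧ D) → ((E → A) ↔ (((D ↔ ¬D) → (¬A → (A → D))) ∧ ¬A)))}.
T (((¬B ∨ D) ∧ D) → ((E → A) ↔ (((D ↔ ¬D) → (¬A → (A → D))) ∧ ¬A))): β-rule — branch into F ((¬B ∨ D) ∧ D)  //  T ((E → A) ↔ (((D ↔ ¬D) → (¬A → (A → D))) ∧ ¬A)).
  branch 1 (add F ((¬B ∨ D) ∧ D)):
    F ((¬B ∨ D) ∧ D): β-rule — branch into F (¬B ∨ D)  //  F D.
      branch 1.1 (add F (¬B ∨ D)):
        F (¬B ∨ D): α-rule — add F ¬B, F D.
        ○ open, literals {B=T, D=F}.
      branch 1.2 (add F D):
        ○ open, literals {D=F}.
  branch 2 (add T ((E → A) ↔ (((D ↔ ¬D) → (¬A → (A → D))) ∧ ¬A))):
    T ((E → A) ↔ (((D ↔ ¬D) → (¬A → (A → D))) ∧ ¬A)): β-rule — branch into T (E → A), T (((D ↔ ¬D) → (¬A → (A → D))) ∧ ¬A)  //  F (E → A), F (((D ↔ ¬D) → (¬A → (A → D))) ∧ ¬A).
      branch 2.1 (add T (E → A), T (((D ↔ ¬D) → (¬A → (A → D))) ∧ ¬A)):
        T (((D ↔ ¬D) → (¬A → (A → D))) ∧ ¬A): α-rule — add T ((D ↔ ¬D) → (¬A → (A → D))), T ¬A.
        T (E → A): β-rule — branch into F E  //  T A.
          branch 2.1.1 (add F E):
            T ((D ↔ ¬D) → (¬A → (A → D))): β-rule — branch into F (D ↔ ¬D)  //  T (¬A → (A → D)).
              branch 2.1.1.1 (add F (D ↔ ¬D)):
                F (D ↔ ¬D): β-rule — branch into T D, F ¬D  //  F D, T ¬D.
                  branch 2.1.1.1.1 (add T D, F ¬D):
                    ○ open, literals {A=F, D=T, E=F}.
                  branch 2.1.1.1.2 (add F D, T ¬D):
                    ○ open, literals {A=F, D=F, E=F}.
              branch 2.1.1.2 (add T (¬A → (A → D))):
                T (¬A → (A → D)): β-rule — branch into F ¬A  //  T (A → D).
                  branch 2.1.1.2.1 (add F ¬A):
                    × closes — contains both A and ¬A.
                  branch 2.1.1.2.2 (add T (A → D)):
                    T (A → D): β-rule — branch into F A  //  T D.
                      branch 2.1.1.2.2.1 (add F A):
                        ○ open, literals {A=F, E=F}.
                      branch 2.1.1.2.2.2 (add T D):
                        ○ open, literals {A=F, D=T, E=F}.
          branch 2.1.2 (add T A):
            × closes — contains both A and ¬A.
      branch 2.2 (add F (E → A), F (((D ↔ ¬D) → (¬A → (A → D))) ∧ ¬A)):
        F (E → A): α-rule — add T E, F A.
        F (((D ↔ ¬D) → (¬A → (A → D))) ∧ ¬A): β-rule — branch into F ((D ↔ ¬D) → (¬A → (A → D)))  //  F ¬A.
          branch 2.2.1 (add F ((D ↔ ¬D) → (¬A → (A → D)))):
            F ((D ↔ ¬D) → (¬A → (A → D))): α-rule — add T (D ↔ ¬D), F (¬A → (A → D)).
            F (¬A → (A → D)): α-rule — add T ¬A, F (A → D).
            F (A → D): α-rule — add T A, F D.
            × closes — contains both A and ¬A.
          branch 2.2.2 (add F ¬A):
            × closes — contains both A and ¬A.
4 branches closed, 6 open.
Each open branch fixes some atoms; the unmentioned ones are free. Counting distinct full assignments: branch {B=T, D=F} (A, C, E) contributes 8 new; branch {D=F} (A, B, C, E) contributes 8 new; branch {A=F, D=T, E=F} (B, C) contributes 4 new; branch {A=F, D=F, E=F} (B, C) contributes 0 new; branch {A=F, E=F} (B, C, D) contributes 0 new; branch {A=F, D=T, E=F} (B, C) contributes 0 new. Total: 20.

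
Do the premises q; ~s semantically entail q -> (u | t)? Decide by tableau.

Initial set: {q; ~s; ~(q -> (u | t))}.
~(q -> (u | t)): α-rule — add q, ~(u | t).
~(u | t): α-rule — add ~u, ~t.
○ open, literals {q=1, s=0, t=0, u=0}.
0 branches closed, 1 open.
An open branch gives a countermodel: q=1, s=0, t=0, u=0 (unmentioned atoms arbitrary); the premises hold there but the conclusion fails.

No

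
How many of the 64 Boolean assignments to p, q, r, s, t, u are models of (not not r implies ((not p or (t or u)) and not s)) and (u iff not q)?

23

Initial set: {((not not r implies ((not p or (t or u)) and not s)) and (u iff not q))}.
((not not r implies ((not p or (t or u)) and not s)) and (u iff not q)): α-rule — add (not not r implies ((not p or (t or u)) and not s)), (u iff not q).
(not not r implies ((not p or (t or u)) and not s)): β-rule — branch into not not not r  //  ((not p or (t or u)) and not s).
  branch 1 (add not not not r):
    not not not r: drop double negation, giving not r.
    (u iff not q): β-rule — branch into u, not q  //  not u, not not q.
      branch 1.1 (add u, not q):
        ○ open, literals {q=0, r=0, u=1}.
      branch 1.2 (add not u, not not q):
        ○ open, literals {q=1, r=0, u=0}.
  branch 2 (add ((not p or (t or u)) and not s)):
    ((not p or (t or u)) and not s): α-rule — add (not p or (t or u)), not s.
    (u iff not q): β-rule — branch into u, not q  //  not u, not not q.
      branch 2.1 (add u, not q):
        (not p or (t or u)): β-rule — branch into not p  //  (t or u).
          branch 2.1.1 (add not p):
            ○ open, literals {p=0, q=0, s=0, u=1}.
          branch 2.1.2 (add (t or u)):
            (t or u): β-rule — branch into t  //  u.
              branch 2.1.2.1 (add t):
                ○ open, literals {q=0, s=0, t=1, u=1}.
              branch 2.1.2.2 (add u):
                ○ open, literals {q=0, s=0, u=1}.
      branch 2.2 (add not u, not not q):
        (not p or (t or u)): β-rule — branch into not p  //  (t or u).
          branch 2.2.1 (add not p):
            ○ open, literals {p=0, q=1, s=0, u=0}.
          branch 2.2.2 (add (t or u)):
            (t or u): β-rule — branch into t  //  u.
              branch 2.2.2.1 (add t):
                ○ open, literals {q=1, s=0, t=1, u=0}.
              branch 2.2.2.2 (add u):
                × closes — contains both u and not u.
1 branch closed, 7 open.
Each open branch fixes some atoms; the unmentioned ones are free. Counting distinct full assignments: branch {q=0, r=0, u=1} (p, s, t) contributes 8 new; branch {q=1, r=0, u=0} (p, s, t) contributes 8 new; branch {p=0, q=0, s=0, u=1} (r, t) contributes 2 new; branch {q=0, s=0, t=1, u=1} (p, r) contributes 1 new; branch {q=0, s=0, u=1} (p, r, t) contributes 1 new; branch {p=0, q=1, s=0, u=0} (r, t) contributes 2 new; branch {q=1, s=0, t=1, u=0} (p, r) contributes 1 new. Total: 23.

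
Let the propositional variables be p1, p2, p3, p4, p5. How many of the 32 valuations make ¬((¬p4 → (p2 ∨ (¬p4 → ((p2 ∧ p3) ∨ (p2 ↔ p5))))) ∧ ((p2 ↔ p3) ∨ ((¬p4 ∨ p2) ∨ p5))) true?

Initial set: {¬((¬p4 → (p2 ∨ (¬p4 → ((p2 ∧ p3) ∨ (p2 ↔ p5))))) ∧ ((p2 ↔ p3) ∨ ((¬p4 ∨ p2) ∨ p5)))}.
¬((¬p4 → (p2 ∨ (¬p4 → ((p2 ∧ p3) ∨ (p2 ↔ p5))))) ∧ ((p2 ↔ p3) ∨ ((¬p4 ∨ p2) ∨ p5))): β-rule — branch into ¬(¬p4 → (p2 ∨ (¬p4 → ((p2 ∧ p3) ∨ (p2 ↔ p5)))))  //  ¬((p2 ↔ p3) ∨ ((¬p4 ∨ p2) ∨ p5)).
  branch 1 (add ¬(¬p4 → (p2 ∨ (¬p4 → ((p2 ∧ p3) ∨ (p2 ↔ p5)))))):
    ¬(¬p4 → (p2 ∨ (¬p4 → ((p2 ∧ p3) ∨ (p2 ↔ p5))))): α-rule — add ¬p4, ¬(p2 ∨ (¬p4 → ((p2 ∧ p3) ∨ (p2 ↔ p5)))).
    ¬(p2 ∨ (¬p4 → ((p2 ∧ p3) ∨ (p2 ↔ p5)))): α-rule — add ¬p2, ¬(¬p4 → ((p2 ∧ p3) ∨ (p2 ↔ p5))).
    ¬(¬p4 → ((p2 ∧ p3) ∨ (p2 ↔ p5))): α-rule — add ¬p4, ¬((p2 ∧ p3) ∨ (p2 ↔ p5)).
    ¬((p2 ∧ p3) ∨ (p2 ↔ p5)): α-rule — add ¬(p2 ∧ p3), ¬(p2 ↔ p5).
    ¬(p2 ∧ p3): β-rule — branch into ¬p2  //  ¬p3.
      branch 1.1 (add ¬p2):
        ¬(p2 ↔ p5): β-rule — branch into p2, ¬p5  //  ¬p2, p5.
          branch 1.1.1 (add p2, ¬p5):
            × closes — contains both p2 and ¬p2.
          branch 1.1.2 (add ¬p2, p5):
            ○ open, literals {p2=0, p4=0, p5=1}.
      branch 1.2 (add ¬p3):
        ¬(p2 ↔ p5): β-rule — branch into p2, ¬p5  //  ¬p2, p5.
          branch 1.2.1 (add p2, ¬p5):
            × closes — contains both p2 and ¬p2.
          branch 1.2.2 (add ¬p2, p5):
            ○ open, literals {p2=0, p3=0, p4=0, p5=1}.
  branch 2 (add ¬((p2 ↔ p3) ∨ ((¬p4 ∨ p2) ∨ p5))):
    ¬((p2 ↔ p3) ∨ ((¬p4 ∨ p2) ∨ p5)): α-rule — add ¬(p2 ↔ p3), ¬((¬p4 ∨ p2) ∨ p5).
    ¬((¬p4 ∨ p2) ∨ p5): α-rule — add ¬(¬p4 ∨ p2), ¬p5.
    ¬(¬p4 ∨ p2): α-rule — add ¬¬p4, ¬p2.
    ¬(p2 ↔ p3): β-rule — branch into p2, ¬p3  //  ¬p2, p3.
      branch 2.1 (add p2, ¬p3):
        × closes — contains both p2 and ¬p2.
      branch 2.2 (add ¬p2, p3):
        ○ open, literals {p2=0, p3=1, p4=1, p5=0}.
3 branches closed, 3 open.
Each open branch fixes some atoms; the unmentioned ones are free. Counting distinct full assignments: branch {p2=0, p4=0, p5=1} (p1, p3) contributes 4 new; branch {p2=0, p3=0, p4=0, p5=1} (p1) contributes 0 new; branch {p2=0, p3=1, p4=1, p5=0} (p1) contributes 2 new. Total: 6.

6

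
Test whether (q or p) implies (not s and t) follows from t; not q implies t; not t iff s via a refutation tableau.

Initial set: {t; (not q implies t); (not t iff s); not ((q or p) implies (not s and t))}.
not ((q or p) implies (not s and t)): α-rule — add (q or p), not (not s and t).
(not q implies t): β-rule — branch into not not q  //  t.
  branch 1 (add not not q):
    (not t iff s): β-rule — branch into not t, s  //  not not t, not s.
      branch 1.1 (add not t, s):
        × closes — contains both t and not t.
      branch 1.2 (add not not t, not s):
        (q or p): β-rule — branch into q  //  p.
          branch 1.2.1 (add q):
            not (not s and t): β-rule — branch into not not s  //  not t.
              branch 1.2.1.1 (add not not s):
                × closes — contains both s and not s.
              branch 1.2.1.2 (add not t):
                × closes — contains both t and not t.
          branch 1.2.2 (add p):
            not (not s and t): β-rule — branch into not not s  //  not t.
              branch 1.2.2.1 (add not not s):
                × closes — contains both s and not s.
              branch 1.2.2.2 (add not t):
                × closes — contains both t and not t.
  branch 2 (add t):
    (not t iff s): β-rule — branch into not t, s  //  not not t, not s.
      branch 2.1 (add not t, s):
        × closes — contains both t and not t.
      branch 2.2 (add not not t, not s):
        (q or p): β-rule — branch into q  //  p.
          branch 2.2.1 (add q):
            not (not s and t): β-rule — branch into not not s  //  not t.
              branch 2.2.1.1 (add not not s):
                × closes — contains both s and not s.
              branch 2.2.1.2 (add not t):
                × closes — contains both t and not t.
          branch 2.2.2 (add p):
            not (not s and t): β-rule — branch into not not s  //  not t.
              branch 2.2.2.1 (add not not s):
                × closes — contains both s and not s.
              branch 2.2.2.2 (add not t):
                × closes — contains both t and not t.
All 10 branches close.
Every branch closed, so the premises entail the conclusion.

Yes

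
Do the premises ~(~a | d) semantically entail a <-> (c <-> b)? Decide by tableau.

No

Initial set: {T ~(~a | d); F (a <-> (c <-> b))}.
T ~(~a | d): α-rule — add F ~a, F d.
F (a <-> (c <-> b)): β-rule — branch into T a, F (c <-> b)  //  F a, T (c <-> b).
  branch 1 (add T a, F (c <-> b)):
    F (c <-> b): β-rule — branch into T c, F b  //  F c, T b.
      branch 1.1 (add T c, F b):
        ○ open, literals {a=true, b=false, c=true, d=false}.
      branch 1.2 (add F c, T b):
        ○ open, literals {a=true, b=true, c=false, d=false}.
  branch 2 (add F a, T (c <-> b)):
    × closes — contains both a and ~a.
1 branch closed, 2 open.
An open branch gives a countermodel: a=true, b=false, c=true, d=false (unmentioned atoms arbitrary); the premises hold there but the conclusion fails.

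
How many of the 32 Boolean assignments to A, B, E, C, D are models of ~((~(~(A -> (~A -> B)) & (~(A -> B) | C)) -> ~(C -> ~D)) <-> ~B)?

16

Initial set: {~((~(~(A -> (~A -> B)) & (~(A -> B) | C)) -> ~(C -> ~D)) <-> ~B)}.
~((~(~(A -> (~A -> B)) & (~(A -> B) | C)) -> ~(C -> ~D)) <-> ~B): β-rule — branch into (~(~(A -> (~A -> B)) & (~(A -> B) | C)) -> ~(C -> ~D)), ~~B  //  ~(~(~(A -> (~A -> B)) & (~(A -> B) | C)) -> ~(C -> ~D)), ~B.
  branch 1 (add (~(~(A -> (~A -> B)) & (~(A -> B) | C)) -> ~(C -> ~D)), ~~B):
    (~(~(A -> (~A -> B)) & (~(A -> B) | C)) -> ~(C -> ~D)): β-rule — branch into ~~(~(A -> (~A -> B)) & (~(A -> B) | C))  //  ~(C -> ~D).
      branch 1.1 (add ~~(~(A -> (~A -> B)) & (~(A -> B) | C))):
        ~~(~(A -> (~A -> B)) & (~(A -> B) | C)): α-rule — add ~(A -> (~A -> B)), (~(A -> B) | C).
        ~(A -> (~A -> B)): α-rule — add A, ~(~A -> B).
        ~(~A -> B): α-rule — add ~A, ~B.
        × closes — contains both A and ~A.
      branch 1.2 (add ~(C -> ~D)):
        ~(C -> ~D): α-rule — add C, ~~D.
        ○ open, literals {B=true, C=true, D=true}.
  branch 2 (add ~(~(~(A -> (~A -> B)) & (~(A -> B) | C)) -> ~(C -> ~D)), ~B):
    ~(~(~(A -> (~A -> B)) & (~(A -> B) | C)) -> ~(C -> ~D)): α-rule — add ~(~(A -> (~A -> B)) & (~(A -> B) | C)), ~~(C -> ~D).
    ~(~(A -> (~A -> B)) & (~(A -> B) | C)): β-rule — branch into ~~(A -> (~A -> B))  //  ~(~(A -> B) | C).
      branch 2.1 (add ~~(A -> (~A -> B))):
        ~~(C -> ~D): β-rule — branch into ~C  //  ~D.
          branch 2.1.1 (add ~C):
            ~~(A -> (~A -> B)): β-rule — branch into ~A  //  (~A -> B).
              branch 2.1.1.1 (add ~A):
                ○ open, literals {A=false, B=false, C=false}.
              branch 2.1.1.2 (add (~A -> B)):
                (~A -> B): β-rule — branch into ~~A  //  B.
                  branch 2.1.1.2.1 (add ~~A):
                    ○ open, literals {A=true, B=false, C=false}.
                  branch 2.1.1.2.2 (add B):
                    × closes — contains both B and ~B.
          branch 2.1.2 (add ~D):
            ~~(A -> (~A -> B)): β-rule — branch into ~A  //  (~A -> B).
              branch 2.1.2.1 (add ~A):
                ○ open, literals {A=false, B=false, D=false}.
              branch 2.1.2.2 (add (~A -> B)):
                (~A -> B): β-rule — branch into ~~A  //  B.
                  branch 2.1.2.2.1 (add ~~A):
                    ○ open, literals {A=true, B=false, D=false}.
                  branch 2.1.2.2.2 (add B):
                    × closes — contains both B and ~B.
      branch 2.2 (add ~(~(A -> B) | C)):
        ~(~(A -> B) | C): α-rule — add ~~(A -> B), ~C.
        ~~(C -> ~D): β-rule — branch into ~C  //  ~D.
          branch 2.2.1 (add ~C):
            ~~(A -> B): β-rule — branch into ~A  //  B.
              branch 2.2.1.1 (add ~A):
                ○ open, literals {A=false, B=false, C=false}.
              branch 2.2.1.2 (add B):
                × closes — contains both B and ~B.
          branch 2.2.2 (add ~D):
            ~~(A -> B): β-rule — branch into ~A  //  B.
              branch 2.2.2.1 (add ~A):
                ○ open, literals {A=false, B=false, C=false, D=false}.
              branch 2.2.2.2 (add B):
                × closes — contains both B and ~B.
5 branches closed, 7 open.
Each open branch fixes some atoms; the unmentioned ones are free. Counting distinct full assignments: branch {B=true, C=true, D=true} (A, E) contributes 4 new; branch {A=false, B=false, C=false} (E, D) contributes 4 new; branch {A=true, B=false, C=false} (E, D) contributes 4 new; branch {A=false, B=false, D=false} (E, C) contributes 2 new; branch {A=true, B=false, D=false} (E, C) contributes 2 new; branch {A=false, B=false, C=false} (E, D) contributes 0 new; branch {A=false, B=false, C=false, D=false} (E) contributes 0 new. Total: 16.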